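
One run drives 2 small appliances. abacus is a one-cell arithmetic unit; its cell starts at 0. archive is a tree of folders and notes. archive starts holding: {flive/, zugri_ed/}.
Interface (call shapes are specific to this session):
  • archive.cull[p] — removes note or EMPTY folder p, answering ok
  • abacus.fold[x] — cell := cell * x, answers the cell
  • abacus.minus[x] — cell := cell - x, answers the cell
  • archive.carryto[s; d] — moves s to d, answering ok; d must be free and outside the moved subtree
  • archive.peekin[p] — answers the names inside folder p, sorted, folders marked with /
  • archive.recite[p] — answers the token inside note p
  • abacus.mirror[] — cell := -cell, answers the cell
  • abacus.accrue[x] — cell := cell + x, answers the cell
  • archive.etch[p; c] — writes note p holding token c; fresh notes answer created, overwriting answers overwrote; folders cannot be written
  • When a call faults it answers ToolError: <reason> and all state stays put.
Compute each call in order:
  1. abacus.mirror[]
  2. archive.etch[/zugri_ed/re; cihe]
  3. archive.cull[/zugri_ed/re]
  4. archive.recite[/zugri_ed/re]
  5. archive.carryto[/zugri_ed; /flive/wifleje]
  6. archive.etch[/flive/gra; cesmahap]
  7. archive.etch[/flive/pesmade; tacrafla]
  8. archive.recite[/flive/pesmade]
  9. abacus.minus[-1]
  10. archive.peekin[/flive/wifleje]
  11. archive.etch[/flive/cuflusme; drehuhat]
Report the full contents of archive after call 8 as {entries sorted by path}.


Answer: {flive/, flive/gra=cesmahap, flive/pesmade=tacrafla, flive/wifleje/}

Derivation:
I use abacus.mirror(), which returns 0.
I call archive.etch on p→/zugri_ed/re, c→cihe, and observe created.
I run archive.cull on p→/zugri_ed/re, → ok.
I run archive.recite on p→/zugri_ed/re, — result: ToolError: not found.
I call archive.carryto on s→/zugri_ed, d→/flive/wifleje, — result: ok.
Using archive.etch on p→/flive/gra, c→cesmahap, and get created.
I call archive.etch on p→/flive/pesmade, c→tacrafla, and observe created.
Invoking archive.recite on p→/flive/pesmade, — result: tacrafla.
I run abacus.minus on x→-1, — result: 1.
Invoking archive.peekin on p→/flive/wifleje, and observe [].
Invoking archive.etch on p→/flive/cuflusme, c→drehuhat: created.


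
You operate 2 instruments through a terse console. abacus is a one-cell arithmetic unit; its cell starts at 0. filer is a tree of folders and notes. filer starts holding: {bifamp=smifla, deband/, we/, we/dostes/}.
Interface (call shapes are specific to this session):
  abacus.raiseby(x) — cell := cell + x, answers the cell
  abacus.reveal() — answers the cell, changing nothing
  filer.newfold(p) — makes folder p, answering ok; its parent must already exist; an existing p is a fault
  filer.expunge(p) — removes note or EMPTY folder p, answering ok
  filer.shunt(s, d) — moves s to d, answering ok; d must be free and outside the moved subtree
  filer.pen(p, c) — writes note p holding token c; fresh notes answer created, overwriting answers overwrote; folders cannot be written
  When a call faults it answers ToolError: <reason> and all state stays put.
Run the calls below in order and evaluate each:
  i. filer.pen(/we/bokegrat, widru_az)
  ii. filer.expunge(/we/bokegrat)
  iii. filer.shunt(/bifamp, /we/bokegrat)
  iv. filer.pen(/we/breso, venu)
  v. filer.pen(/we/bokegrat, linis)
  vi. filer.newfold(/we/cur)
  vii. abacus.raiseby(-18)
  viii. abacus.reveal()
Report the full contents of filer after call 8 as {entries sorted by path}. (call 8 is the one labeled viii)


·→ filer.pen(p=/we/bokegrat, c=widru_az)
·← created
·→ filer.expunge(p=/we/bokegrat)
·← ok
·→ filer.shunt(s=/bifamp, d=/we/bokegrat)
·← ok
·→ filer.pen(p=/we/breso, c=venu)
·← created
·→ filer.pen(p=/we/bokegrat, c=linis)
·← overwrote
·→ filer.newfold(p=/we/cur)
·← ok
·→ abacus.raiseby(x=-18)
·← -18
·→ abacus.reveal()
·← -18

Answer: {deband/, we/, we/bokegrat=linis, we/breso=venu, we/cur/, we/dostes/}


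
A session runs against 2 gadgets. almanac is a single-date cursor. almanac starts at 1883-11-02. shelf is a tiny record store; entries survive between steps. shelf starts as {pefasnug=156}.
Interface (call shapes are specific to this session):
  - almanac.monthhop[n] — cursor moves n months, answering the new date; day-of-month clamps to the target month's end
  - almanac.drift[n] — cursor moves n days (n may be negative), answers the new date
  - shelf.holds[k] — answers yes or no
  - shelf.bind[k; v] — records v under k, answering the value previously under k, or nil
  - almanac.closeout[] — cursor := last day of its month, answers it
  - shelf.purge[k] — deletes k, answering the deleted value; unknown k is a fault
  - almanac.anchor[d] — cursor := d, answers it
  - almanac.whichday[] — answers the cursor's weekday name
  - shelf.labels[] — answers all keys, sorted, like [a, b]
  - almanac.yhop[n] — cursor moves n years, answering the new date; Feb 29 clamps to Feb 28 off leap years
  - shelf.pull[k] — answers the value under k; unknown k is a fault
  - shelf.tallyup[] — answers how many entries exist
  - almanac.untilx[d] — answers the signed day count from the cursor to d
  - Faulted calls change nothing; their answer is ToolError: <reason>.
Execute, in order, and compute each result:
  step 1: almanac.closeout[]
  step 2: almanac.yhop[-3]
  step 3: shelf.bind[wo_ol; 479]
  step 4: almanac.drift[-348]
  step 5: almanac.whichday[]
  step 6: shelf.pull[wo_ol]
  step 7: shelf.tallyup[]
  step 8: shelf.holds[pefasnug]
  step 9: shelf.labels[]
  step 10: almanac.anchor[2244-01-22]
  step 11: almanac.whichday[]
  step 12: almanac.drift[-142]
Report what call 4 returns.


Invoking closeout, → 1883-11-30.
Using yhop using n→-3, → 1880-11-30.
I try bind using k→wo_ol, v→479, and observe nil.
Calling drift using n→-348, and get 1879-12-18.
Then whichday, which returns Thursday.
I try pull using k→wo_ol, giving 479.
I use tallyup(): 2.
I invoke holds using k→pefasnug: yes.
Now I run labels, which returns [pefasnug, wo_ol].
I use anchor using d→2244-01-22, and see 2244-01-22.
Calling whichday(), → Monday.
Using drift using n→-142: 2243-09-02.

Answer: 1879-12-18


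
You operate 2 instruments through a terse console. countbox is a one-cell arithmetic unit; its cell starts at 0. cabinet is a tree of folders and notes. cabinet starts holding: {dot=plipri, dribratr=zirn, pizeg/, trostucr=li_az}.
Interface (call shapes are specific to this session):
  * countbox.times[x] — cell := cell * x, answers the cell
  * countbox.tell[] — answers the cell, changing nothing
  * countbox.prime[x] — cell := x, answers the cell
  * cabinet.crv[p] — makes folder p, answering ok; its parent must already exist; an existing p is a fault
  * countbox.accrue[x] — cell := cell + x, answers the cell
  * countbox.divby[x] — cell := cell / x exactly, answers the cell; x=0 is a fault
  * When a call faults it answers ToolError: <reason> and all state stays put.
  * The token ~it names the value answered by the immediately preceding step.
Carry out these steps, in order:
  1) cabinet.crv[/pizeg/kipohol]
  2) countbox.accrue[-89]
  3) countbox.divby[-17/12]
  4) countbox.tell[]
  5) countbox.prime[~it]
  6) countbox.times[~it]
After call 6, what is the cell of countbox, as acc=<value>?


Do: crv[p='/pizeg/kipohol']
See: ok
Do: accrue[x='-89']
See: -89
Do: divby[x='-17/12']
See: 1068/17
Do: tell[]
See: 1068/17
Do: prime[x='~it']
See: 1068/17
Do: times[x='~it']
See: 1140624/289

Answer: acc=1140624/289


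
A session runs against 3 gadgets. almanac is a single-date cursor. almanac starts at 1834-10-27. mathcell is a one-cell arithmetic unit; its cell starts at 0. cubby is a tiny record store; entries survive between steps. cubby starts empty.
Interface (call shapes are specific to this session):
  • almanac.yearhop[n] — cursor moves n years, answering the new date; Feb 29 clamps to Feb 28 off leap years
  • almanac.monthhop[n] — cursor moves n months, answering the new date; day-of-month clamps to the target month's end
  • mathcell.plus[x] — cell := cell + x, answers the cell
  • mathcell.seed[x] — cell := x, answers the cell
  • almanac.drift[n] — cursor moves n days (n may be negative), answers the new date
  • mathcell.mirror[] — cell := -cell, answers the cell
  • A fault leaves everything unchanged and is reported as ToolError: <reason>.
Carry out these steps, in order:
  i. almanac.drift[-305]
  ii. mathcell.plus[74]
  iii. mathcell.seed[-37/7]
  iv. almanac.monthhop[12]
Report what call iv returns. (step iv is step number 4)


Answer: 1834-12-26

Derivation:
>> drift(n: -305)
<< 1833-12-26
>> plus(x: 74)
<< 74
>> seed(x: -37/7)
<< -37/7
>> monthhop(n: 12)
<< 1834-12-26


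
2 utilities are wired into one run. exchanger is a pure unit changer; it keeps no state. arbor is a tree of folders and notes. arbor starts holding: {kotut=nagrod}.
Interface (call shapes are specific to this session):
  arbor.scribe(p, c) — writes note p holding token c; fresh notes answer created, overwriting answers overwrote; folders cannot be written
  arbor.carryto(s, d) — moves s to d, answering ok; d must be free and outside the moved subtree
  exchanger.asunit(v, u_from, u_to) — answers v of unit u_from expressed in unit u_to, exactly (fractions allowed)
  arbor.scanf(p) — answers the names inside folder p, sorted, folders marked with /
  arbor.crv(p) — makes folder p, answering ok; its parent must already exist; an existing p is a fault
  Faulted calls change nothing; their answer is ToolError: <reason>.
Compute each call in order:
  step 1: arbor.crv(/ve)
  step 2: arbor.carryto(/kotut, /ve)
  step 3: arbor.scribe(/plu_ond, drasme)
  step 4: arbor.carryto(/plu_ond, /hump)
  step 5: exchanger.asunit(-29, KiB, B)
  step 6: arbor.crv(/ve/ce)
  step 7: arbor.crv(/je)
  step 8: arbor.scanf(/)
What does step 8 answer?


[in] crv p='/ve'
[out] ok
[in] carryto s='/kotut' d='/ve'
[out] ToolError: exists
[in] scribe p='/plu_ond' c='drasme'
[out] created
[in] carryto s='/plu_ond' d='/hump'
[out] ok
[in] asunit v='-29' u_from='KiB' u_to='B'
[out] -29696
[in] crv p='/ve/ce'
[out] ok
[in] crv p='/je'
[out] ok
[in] scanf p='/'
[out] [hump, je/, kotut, ve/]

Answer: [hump, je/, kotut, ve/]


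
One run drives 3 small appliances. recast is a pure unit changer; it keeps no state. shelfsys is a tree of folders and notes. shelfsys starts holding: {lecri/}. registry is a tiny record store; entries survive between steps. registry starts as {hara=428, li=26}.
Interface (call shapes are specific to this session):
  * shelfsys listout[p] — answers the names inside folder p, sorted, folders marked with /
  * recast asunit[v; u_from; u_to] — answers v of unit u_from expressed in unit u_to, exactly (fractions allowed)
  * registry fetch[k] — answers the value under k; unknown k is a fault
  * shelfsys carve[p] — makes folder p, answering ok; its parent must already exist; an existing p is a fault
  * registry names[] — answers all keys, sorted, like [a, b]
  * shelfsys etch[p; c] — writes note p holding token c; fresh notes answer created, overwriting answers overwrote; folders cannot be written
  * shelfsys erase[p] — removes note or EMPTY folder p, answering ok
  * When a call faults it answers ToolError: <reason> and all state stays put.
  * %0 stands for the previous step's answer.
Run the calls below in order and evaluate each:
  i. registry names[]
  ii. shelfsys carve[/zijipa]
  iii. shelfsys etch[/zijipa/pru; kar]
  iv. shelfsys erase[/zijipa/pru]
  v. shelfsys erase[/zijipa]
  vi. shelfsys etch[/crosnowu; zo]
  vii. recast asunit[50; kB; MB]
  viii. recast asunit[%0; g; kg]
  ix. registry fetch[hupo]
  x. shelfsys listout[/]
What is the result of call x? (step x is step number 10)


// 1. registry names() => [hara, li]
// 2. shelfsys carve(p='/zijipa') => ok
// 3. shelfsys etch(p='/zijipa/pru', c='kar') => created
// 4. shelfsys erase(p='/zijipa/pru') => ok
// 5. shelfsys erase(p='/zijipa') => ok
// 6. shelfsys etch(p='/crosnowu', c='zo') => created
// 7. recast asunit(v='50', u_from='kB', u_to='MB') => 1/20
// 8. recast asunit(v='%0', u_from='g', u_to='kg') => 1/20000
// 9. registry fetch(k='hupo') => ToolError: no such key hupo
// 10. shelfsys listout(p='/') => [crosnowu, lecri/]

Answer: [crosnowu, lecri/]


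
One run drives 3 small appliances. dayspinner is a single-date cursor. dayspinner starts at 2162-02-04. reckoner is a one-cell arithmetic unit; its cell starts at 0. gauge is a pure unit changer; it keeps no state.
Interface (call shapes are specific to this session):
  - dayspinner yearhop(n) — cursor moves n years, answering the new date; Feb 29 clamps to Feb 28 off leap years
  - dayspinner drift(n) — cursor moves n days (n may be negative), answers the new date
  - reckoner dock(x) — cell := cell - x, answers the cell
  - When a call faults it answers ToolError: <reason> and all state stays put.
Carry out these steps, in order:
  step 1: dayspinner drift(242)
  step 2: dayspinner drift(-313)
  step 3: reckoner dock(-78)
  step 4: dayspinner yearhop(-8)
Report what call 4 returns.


==> dayspinner drift(242)
<== 2162-10-04
==> dayspinner drift(-313)
<== 2161-11-25
==> reckoner dock(-78)
<== 78
==> dayspinner yearhop(-8)
<== 2153-11-25

Answer: 2153-11-25


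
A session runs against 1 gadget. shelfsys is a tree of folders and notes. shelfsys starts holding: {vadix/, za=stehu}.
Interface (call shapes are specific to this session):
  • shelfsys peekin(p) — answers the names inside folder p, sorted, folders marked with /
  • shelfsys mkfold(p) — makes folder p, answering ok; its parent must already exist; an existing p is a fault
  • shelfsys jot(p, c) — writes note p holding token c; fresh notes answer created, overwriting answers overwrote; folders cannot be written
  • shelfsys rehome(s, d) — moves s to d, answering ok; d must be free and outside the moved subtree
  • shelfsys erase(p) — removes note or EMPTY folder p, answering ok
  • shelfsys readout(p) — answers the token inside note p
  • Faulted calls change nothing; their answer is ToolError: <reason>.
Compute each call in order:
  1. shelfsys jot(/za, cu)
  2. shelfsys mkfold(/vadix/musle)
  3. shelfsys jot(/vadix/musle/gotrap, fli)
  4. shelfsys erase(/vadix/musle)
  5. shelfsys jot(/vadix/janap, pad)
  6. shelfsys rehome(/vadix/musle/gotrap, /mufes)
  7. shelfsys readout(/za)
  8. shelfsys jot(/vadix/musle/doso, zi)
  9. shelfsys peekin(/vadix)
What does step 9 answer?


;; 1. shelfsys jot(p→/za, c→cu) ~> overwrote
;; 2. shelfsys mkfold(p→/vadix/musle) ~> ok
;; 3. shelfsys jot(p→/vadix/musle/gotrap, c→fli) ~> created
;; 4. shelfsys erase(p→/vadix/musle) ~> ToolError: not empty
;; 5. shelfsys jot(p→/vadix/janap, c→pad) ~> created
;; 6. shelfsys rehome(s→/vadix/musle/gotrap, d→/mufes) ~> ok
;; 7. shelfsys readout(p→/za) ~> cu
;; 8. shelfsys jot(p→/vadix/musle/doso, c→zi) ~> created
;; 9. shelfsys peekin(p→/vadix) ~> [janap, musle/]

Answer: [janap, musle/]


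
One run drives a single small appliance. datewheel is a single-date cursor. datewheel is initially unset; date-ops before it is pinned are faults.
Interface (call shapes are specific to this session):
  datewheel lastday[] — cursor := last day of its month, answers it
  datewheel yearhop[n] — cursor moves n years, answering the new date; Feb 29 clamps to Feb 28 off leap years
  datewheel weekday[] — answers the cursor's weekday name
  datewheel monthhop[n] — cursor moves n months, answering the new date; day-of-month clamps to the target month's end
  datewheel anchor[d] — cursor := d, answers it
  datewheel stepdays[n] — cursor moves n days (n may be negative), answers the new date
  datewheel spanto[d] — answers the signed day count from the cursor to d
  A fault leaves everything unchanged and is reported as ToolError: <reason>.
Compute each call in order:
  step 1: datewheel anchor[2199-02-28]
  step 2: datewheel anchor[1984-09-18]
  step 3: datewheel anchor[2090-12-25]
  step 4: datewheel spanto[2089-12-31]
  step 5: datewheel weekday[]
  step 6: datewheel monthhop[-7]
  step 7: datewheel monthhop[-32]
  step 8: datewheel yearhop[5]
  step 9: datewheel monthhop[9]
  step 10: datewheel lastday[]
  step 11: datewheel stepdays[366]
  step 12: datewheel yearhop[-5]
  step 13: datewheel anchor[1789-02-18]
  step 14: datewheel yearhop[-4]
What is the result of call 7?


Answer: 2087-09-25

Derivation:
% 1. datewheel anchor(2199-02-28) : 2199-02-28
% 2. datewheel anchor(1984-09-18) : 1984-09-18
% 3. datewheel anchor(2090-12-25) : 2090-12-25
% 4. datewheel spanto(2089-12-31) : -359
% 5. datewheel weekday() : Monday
% 6. datewheel monthhop(-7) : 2090-05-25
% 7. datewheel monthhop(-32) : 2087-09-25
% 8. datewheel yearhop(5) : 2092-09-25
% 9. datewheel monthhop(9) : 2093-06-25
% 10. datewheel lastday() : 2093-06-30
% 11. datewheel stepdays(366) : 2094-07-01
% 12. datewheel yearhop(-5) : 2089-07-01
% 13. datewheel anchor(1789-02-18) : 1789-02-18
% 14. datewheel yearhop(-4) : 1785-02-18


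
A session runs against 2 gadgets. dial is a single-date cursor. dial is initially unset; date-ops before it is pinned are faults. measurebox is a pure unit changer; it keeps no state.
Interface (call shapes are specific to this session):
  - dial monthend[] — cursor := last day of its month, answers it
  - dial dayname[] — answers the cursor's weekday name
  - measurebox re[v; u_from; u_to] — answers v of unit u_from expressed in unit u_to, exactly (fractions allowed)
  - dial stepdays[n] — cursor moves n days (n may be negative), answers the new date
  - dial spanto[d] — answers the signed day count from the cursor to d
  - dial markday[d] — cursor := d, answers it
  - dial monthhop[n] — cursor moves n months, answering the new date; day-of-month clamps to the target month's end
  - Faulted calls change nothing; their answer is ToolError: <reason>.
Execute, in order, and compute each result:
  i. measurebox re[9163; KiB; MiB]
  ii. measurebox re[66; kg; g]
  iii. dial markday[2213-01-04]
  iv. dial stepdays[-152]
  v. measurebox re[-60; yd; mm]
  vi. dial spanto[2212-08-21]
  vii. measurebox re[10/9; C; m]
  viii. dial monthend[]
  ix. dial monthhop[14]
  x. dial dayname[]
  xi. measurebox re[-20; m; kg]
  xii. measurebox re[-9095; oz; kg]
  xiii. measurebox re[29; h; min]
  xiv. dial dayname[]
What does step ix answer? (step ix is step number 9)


Answer: 2213-10-31

Derivation:
CALL measurebox re[9163; KiB; MiB]
RET  9163/1024
CALL measurebox re[66; kg; g]
RET  66000
CALL dial markday[2213-01-04]
RET  2213-01-04
CALL dial stepdays[-152]
RET  2212-08-05
CALL measurebox re[-60; yd; mm]
RET  -54864
CALL dial spanto[2212-08-21]
RET  16
CALL measurebox re[10/9; C; m]
RET  ToolError: incompatible units
CALL dial monthend[]
RET  2212-08-31
CALL dial monthhop[14]
RET  2213-10-31
CALL dial dayname[]
RET  Sunday
CALL measurebox re[-20; m; kg]
RET  ToolError: incompatible units
CALL measurebox re[-9095; oz; kg]
RET  -82508452103/320000000
CALL measurebox re[29; h; min]
RET  1740
CALL dial dayname[]
RET  Sunday


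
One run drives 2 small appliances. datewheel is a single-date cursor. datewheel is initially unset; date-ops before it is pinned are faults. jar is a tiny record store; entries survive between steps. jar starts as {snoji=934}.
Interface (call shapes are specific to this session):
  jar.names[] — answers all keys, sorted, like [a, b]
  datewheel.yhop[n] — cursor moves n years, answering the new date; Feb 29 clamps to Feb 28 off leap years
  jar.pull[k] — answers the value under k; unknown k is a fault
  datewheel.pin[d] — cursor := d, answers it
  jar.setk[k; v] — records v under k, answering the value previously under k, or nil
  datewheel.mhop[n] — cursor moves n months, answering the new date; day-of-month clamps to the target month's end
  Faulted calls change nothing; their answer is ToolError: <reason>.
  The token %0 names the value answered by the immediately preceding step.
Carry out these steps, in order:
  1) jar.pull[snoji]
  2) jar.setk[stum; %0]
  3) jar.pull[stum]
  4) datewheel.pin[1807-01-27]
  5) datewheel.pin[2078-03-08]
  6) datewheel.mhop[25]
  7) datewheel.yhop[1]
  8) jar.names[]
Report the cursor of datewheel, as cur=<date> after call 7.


Do: pull[snoji]
See: 934
Do: setk[stum; %0]
See: nil
Do: pull[stum]
See: 934
Do: pin[1807-01-27]
See: 1807-01-27
Do: pin[2078-03-08]
See: 2078-03-08
Do: mhop[25]
See: 2080-04-08
Do: yhop[1]
See: 2081-04-08
Do: names[]
See: [snoji, stum]

Answer: cur=2081-04-08


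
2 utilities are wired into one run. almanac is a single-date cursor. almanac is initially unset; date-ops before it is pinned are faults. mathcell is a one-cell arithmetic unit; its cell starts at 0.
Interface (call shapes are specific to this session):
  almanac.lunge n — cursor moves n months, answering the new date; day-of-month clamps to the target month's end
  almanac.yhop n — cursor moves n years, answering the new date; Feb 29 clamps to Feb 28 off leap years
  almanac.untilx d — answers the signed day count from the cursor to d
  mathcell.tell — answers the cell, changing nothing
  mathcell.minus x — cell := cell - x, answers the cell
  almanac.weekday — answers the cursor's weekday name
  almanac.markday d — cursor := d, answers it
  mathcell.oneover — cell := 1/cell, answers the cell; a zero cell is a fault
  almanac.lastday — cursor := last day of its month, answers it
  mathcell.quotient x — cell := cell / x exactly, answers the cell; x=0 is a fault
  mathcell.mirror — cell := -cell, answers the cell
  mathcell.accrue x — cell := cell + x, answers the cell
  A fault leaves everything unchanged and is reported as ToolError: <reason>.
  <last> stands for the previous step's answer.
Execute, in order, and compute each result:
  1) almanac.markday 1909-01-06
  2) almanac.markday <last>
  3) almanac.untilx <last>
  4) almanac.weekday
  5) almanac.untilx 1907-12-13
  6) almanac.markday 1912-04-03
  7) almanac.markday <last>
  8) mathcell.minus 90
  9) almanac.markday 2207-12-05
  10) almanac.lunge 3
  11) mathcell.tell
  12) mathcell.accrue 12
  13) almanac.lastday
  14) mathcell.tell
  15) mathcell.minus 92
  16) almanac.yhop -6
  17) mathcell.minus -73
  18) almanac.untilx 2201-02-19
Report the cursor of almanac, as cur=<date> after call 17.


CALL markday[d→1909-01-06]
RET  1909-01-06
CALL markday[d→<last>]
RET  1909-01-06
CALL untilx[d→<last>]
RET  0
CALL weekday[]
RET  Wednesday
CALL untilx[d→1907-12-13]
RET  -390
CALL markday[d→1912-04-03]
RET  1912-04-03
CALL markday[d→<last>]
RET  1912-04-03
CALL minus[x→90]
RET  -90
CALL markday[d→2207-12-05]
RET  2207-12-05
CALL lunge[n→3]
RET  2208-03-05
CALL tell[]
RET  -90
CALL accrue[x→12]
RET  -78
CALL lastday[]
RET  2208-03-31
CALL tell[]
RET  -78
CALL minus[x→92]
RET  -170
CALL yhop[n→-6]
RET  2202-03-31
CALL minus[x→-73]
RET  -97
CALL untilx[d→2201-02-19]
RET  -405

Answer: cur=2202-03-31


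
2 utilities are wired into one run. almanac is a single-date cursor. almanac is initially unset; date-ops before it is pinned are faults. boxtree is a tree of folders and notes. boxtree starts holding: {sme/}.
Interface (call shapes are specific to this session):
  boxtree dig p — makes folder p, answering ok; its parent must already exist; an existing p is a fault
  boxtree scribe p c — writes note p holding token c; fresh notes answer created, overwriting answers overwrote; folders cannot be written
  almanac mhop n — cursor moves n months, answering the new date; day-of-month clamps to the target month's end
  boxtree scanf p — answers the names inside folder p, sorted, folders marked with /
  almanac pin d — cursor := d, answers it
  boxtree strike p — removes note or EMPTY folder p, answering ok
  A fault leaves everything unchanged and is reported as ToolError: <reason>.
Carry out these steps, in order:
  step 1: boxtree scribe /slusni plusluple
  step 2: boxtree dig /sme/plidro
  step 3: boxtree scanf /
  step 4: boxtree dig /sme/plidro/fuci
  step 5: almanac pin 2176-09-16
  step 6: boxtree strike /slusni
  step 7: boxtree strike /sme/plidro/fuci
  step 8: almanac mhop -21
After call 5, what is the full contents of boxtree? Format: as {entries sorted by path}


;; boxtree scribe(p→/slusni, c→plusluple) ~> created
;; boxtree dig(p→/sme/plidro) ~> ok
;; boxtree scanf(p→/) ~> [slusni, sme/]
;; boxtree dig(p→/sme/plidro/fuci) ~> ok
;; almanac pin(d→2176-09-16) ~> 2176-09-16
;; boxtree strike(p→/slusni) ~> ok
;; boxtree strike(p→/sme/plidro/fuci) ~> ok
;; almanac mhop(n→-21) ~> 2174-12-16

Answer: {slusni=plusluple, sme/, sme/plidro/, sme/plidro/fuci/}


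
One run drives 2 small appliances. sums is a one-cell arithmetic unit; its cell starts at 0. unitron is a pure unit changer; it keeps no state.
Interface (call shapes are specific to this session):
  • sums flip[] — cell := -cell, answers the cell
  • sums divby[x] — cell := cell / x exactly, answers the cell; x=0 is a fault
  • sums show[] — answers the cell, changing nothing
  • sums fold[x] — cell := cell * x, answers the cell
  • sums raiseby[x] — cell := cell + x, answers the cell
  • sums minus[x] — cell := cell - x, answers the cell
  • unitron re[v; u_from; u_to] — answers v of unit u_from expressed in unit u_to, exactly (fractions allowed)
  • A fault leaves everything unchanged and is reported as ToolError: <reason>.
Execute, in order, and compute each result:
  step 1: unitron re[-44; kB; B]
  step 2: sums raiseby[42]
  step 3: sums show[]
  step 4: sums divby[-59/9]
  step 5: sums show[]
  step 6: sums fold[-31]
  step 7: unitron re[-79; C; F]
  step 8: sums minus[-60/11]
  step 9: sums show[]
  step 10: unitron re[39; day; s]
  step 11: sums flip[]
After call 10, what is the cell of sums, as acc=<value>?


Answer: acc=132438/649

Derivation:
[in] unitron re -44 kB B
= -44000
[in] sums raiseby 42
= 42
[in] sums show
= 42
[in] sums divby -59/9
= -378/59
[in] sums show
= -378/59
[in] sums fold -31
= 11718/59
[in] unitron re -79 C F
= -551/5
[in] sums minus -60/11
= 132438/649
[in] sums show
= 132438/649
[in] unitron re 39 day s
= 3369600
[in] sums flip
= -132438/649


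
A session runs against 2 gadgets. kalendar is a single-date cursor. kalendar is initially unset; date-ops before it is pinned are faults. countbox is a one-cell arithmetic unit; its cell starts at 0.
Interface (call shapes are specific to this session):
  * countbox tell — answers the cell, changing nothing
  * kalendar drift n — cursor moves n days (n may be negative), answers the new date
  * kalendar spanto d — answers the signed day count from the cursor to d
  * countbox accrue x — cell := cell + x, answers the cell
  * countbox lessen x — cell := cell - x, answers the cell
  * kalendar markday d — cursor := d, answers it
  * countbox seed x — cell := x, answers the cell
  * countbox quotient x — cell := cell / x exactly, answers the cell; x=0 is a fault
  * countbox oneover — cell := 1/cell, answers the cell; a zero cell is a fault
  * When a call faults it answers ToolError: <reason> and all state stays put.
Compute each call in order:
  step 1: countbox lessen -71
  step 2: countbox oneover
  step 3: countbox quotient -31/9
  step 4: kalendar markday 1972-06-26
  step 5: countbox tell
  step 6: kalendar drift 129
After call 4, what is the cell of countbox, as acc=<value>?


[in] countbox lessen -71
= 71
[in] countbox oneover
= 1/71
[in] countbox quotient -31/9
= -9/2201
[in] kalendar markday 1972-06-26
= 1972-06-26
[in] countbox tell
= -9/2201
[in] kalendar drift 129
= 1972-11-02

Answer: acc=-9/2201


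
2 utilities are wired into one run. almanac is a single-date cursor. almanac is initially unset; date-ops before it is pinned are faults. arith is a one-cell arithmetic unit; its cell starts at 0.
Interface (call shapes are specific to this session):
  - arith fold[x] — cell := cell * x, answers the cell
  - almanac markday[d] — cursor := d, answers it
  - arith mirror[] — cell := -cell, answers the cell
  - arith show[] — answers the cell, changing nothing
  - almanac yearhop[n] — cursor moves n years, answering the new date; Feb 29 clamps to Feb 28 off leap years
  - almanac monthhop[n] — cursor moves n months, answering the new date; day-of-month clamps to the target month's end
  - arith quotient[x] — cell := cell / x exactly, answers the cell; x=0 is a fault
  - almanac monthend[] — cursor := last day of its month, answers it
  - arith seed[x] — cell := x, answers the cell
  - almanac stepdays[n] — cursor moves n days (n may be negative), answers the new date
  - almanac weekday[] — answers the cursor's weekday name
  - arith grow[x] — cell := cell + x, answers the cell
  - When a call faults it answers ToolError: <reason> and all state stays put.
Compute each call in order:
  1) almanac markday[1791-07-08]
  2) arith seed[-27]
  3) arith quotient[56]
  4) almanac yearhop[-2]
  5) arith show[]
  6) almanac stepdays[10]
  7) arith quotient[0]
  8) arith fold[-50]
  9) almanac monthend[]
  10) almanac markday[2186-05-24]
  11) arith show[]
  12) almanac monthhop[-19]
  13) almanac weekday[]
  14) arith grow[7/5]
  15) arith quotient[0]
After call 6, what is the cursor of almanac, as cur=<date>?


CALL almanac markday[d→1791-07-08]
RET  1791-07-08
CALL arith seed[x→-27]
RET  -27
CALL arith quotient[x→56]
RET  -27/56
CALL almanac yearhop[n→-2]
RET  1789-07-08
CALL arith show[]
RET  -27/56
CALL almanac stepdays[n→10]
RET  1789-07-18
CALL arith quotient[x→0]
RET  ToolError: division by zero
CALL arith fold[x→-50]
RET  675/28
CALL almanac monthend[]
RET  1789-07-31
CALL almanac markday[d→2186-05-24]
RET  2186-05-24
CALL arith show[]
RET  675/28
CALL almanac monthhop[n→-19]
RET  2184-10-24
CALL almanac weekday[]
RET  Sunday
CALL arith grow[x→7/5]
RET  3571/140
CALL arith quotient[x→0]
RET  ToolError: division by zero

Answer: cur=1789-07-18


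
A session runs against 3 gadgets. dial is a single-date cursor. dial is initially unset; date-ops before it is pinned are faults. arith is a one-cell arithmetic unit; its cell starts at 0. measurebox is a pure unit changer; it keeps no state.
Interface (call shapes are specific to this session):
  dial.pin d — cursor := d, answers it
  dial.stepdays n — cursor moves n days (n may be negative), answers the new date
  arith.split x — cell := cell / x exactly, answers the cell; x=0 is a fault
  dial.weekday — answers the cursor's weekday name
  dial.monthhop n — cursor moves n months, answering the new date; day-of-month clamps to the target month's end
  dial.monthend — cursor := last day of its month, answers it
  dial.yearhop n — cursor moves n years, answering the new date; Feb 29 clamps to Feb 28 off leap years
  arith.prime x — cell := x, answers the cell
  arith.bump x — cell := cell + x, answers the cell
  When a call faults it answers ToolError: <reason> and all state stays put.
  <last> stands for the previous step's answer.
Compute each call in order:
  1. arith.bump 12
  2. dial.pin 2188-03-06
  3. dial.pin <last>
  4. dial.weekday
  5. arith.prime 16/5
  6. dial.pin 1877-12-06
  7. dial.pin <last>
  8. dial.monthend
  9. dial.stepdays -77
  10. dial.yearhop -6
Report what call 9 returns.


Now I run bump passing x→12, and see 12.
Invoking pin passing d→2188-03-06: 2188-03-06.
I invoke pin passing d→<last>, yielding 2188-03-06.
I use weekday, and see Thursday.
I call prime passing x→16/5, which returns 16/5.
Invoking pin passing d→1877-12-06, — result: 1877-12-06.
I run pin passing d→<last>, which returns 1877-12-06.
Now I run monthend(), and observe 1877-12-31.
I call stepdays passing n→-77, and get 1877-10-15.
Invoking yearhop passing n→-6, giving 1871-10-15.

Answer: 1877-10-15


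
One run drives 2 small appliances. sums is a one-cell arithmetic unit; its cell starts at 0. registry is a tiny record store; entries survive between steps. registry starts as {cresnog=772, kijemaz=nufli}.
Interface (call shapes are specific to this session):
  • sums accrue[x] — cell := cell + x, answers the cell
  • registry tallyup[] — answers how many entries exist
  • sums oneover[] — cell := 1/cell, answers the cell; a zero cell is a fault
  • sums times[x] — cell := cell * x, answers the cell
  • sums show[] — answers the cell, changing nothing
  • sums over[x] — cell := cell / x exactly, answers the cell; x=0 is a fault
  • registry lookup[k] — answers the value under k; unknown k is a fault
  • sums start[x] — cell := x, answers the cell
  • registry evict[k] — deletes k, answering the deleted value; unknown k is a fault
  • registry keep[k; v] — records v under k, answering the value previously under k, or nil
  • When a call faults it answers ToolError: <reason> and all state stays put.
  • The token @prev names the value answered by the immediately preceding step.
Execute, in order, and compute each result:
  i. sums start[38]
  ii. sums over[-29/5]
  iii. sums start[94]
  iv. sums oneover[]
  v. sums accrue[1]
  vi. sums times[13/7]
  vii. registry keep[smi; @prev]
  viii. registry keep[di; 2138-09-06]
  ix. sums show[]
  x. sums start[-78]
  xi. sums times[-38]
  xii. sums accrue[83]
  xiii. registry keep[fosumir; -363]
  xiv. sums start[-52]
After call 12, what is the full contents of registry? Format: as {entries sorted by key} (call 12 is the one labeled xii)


Answer: {cresnog=772, di=2138-09-06, kijemaz=nufli, smi=1235/658}

Derivation:
;; 1. sums start(x=38) => 38
;; 2. sums over(x=-29/5) => -190/29
;; 3. sums start(x=94) => 94
;; 4. sums oneover() => 1/94
;; 5. sums accrue(x=1) => 95/94
;; 6. sums times(x=13/7) => 1235/658
;; 7. registry keep(k=smi, v=@prev) => nil
;; 8. registry keep(k=di, v=2138-09-06) => nil
;; 9. sums show() => 1235/658
;; 10. sums start(x=-78) => -78
;; 11. sums times(x=-38) => 2964
;; 12. sums accrue(x=83) => 3047
;; 13. registry keep(k=fosumir, v=-363) => nil
;; 14. sums start(x=-52) => -52


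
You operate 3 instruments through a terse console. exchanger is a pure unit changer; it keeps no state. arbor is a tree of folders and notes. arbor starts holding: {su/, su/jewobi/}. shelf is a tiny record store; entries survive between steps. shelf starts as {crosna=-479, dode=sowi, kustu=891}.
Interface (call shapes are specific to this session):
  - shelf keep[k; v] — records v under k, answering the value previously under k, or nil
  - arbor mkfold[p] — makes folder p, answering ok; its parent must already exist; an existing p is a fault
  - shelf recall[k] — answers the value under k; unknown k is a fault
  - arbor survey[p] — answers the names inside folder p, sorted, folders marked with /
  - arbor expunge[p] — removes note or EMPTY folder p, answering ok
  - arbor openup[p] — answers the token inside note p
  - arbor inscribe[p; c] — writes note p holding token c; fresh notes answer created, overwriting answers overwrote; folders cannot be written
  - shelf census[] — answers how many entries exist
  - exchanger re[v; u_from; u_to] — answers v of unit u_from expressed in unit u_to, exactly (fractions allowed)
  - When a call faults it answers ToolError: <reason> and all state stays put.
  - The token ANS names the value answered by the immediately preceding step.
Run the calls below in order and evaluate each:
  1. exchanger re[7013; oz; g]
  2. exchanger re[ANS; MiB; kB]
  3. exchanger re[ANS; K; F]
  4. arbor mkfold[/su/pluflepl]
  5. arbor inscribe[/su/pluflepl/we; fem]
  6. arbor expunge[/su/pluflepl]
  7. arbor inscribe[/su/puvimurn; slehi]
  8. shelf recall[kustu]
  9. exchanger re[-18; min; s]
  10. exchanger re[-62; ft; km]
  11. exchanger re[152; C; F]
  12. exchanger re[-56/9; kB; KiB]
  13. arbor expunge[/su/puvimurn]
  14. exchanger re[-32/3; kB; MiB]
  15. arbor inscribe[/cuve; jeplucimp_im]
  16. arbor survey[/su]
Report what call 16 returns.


Answer: [jewobi/, pluflepl/]

Derivation:
I invoke exchanger re passing v: 7013, u_from: oz, u_to: g, and observe 318104329081/1600000.
I invoke exchanger re passing v: ANS, u_from: MiB, u_to: kB, — result: 81434708244736/390625.
Then exchanger re passing v: ANS, u_from: K, u_to: F, → 2931645905638621/7812500.
Then arbor mkfold passing p: /su/pluflepl: ok.
Calling arbor inscribe passing p: /su/pluflepl/we, c: fem, — result: created.
Next I call arbor expunge passing p: /su/pluflepl: ToolError: not empty.
Then arbor inscribe passing p: /su/puvimurn, c: slehi, and observe created.
I try shelf recall passing k: kustu, yielding 891.
I invoke exchanger re passing v: -18, u_from: min, u_to: s, and observe -1080.
I use exchanger re passing v: -62, u_from: ft, u_to: km: -11811/625000.
Then exchanger re passing v: 152, u_from: C, u_to: F, — result: 1528/5.
Now I run exchanger re passing v: -56/9, u_from: kB, u_to: KiB, — result: -875/144.
Using arbor expunge passing p: /su/puvimurn, and see ok.
I call exchanger re passing v: -32/3, u_from: kB, u_to: MiB: -125/12288.
Now I run arbor inscribe passing p: /cuve, c: jeplucimp_im: created.
Calling arbor survey passing p: /su, and observe [jewobi/, pluflepl/].


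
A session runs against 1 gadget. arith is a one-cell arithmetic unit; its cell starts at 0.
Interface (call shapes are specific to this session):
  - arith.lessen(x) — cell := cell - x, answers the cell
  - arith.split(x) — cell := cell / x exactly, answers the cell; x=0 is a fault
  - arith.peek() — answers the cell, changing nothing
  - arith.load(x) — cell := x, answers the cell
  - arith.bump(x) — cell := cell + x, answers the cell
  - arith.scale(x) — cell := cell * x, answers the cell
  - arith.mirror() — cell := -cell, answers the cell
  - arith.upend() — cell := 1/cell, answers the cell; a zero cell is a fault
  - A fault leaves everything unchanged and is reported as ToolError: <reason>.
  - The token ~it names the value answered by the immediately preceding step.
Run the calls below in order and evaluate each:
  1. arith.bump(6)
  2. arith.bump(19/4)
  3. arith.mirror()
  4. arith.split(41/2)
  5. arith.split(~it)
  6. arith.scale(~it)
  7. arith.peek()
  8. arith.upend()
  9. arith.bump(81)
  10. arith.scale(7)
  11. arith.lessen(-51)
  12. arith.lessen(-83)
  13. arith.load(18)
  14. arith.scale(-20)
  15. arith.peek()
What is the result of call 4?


Answer: -43/82

Derivation:
-> bump(x='6')
<- 6
-> bump(x='19/4')
<- 43/4
-> mirror()
<- -43/4
-> split(x='41/2')
<- -43/82
-> split(x='~it')
<- 1
-> scale(x='~it')
<- 1
-> peek()
<- 1
-> upend()
<- 1
-> bump(x='81')
<- 82
-> scale(x='7')
<- 574
-> lessen(x='-51')
<- 625
-> lessen(x='-83')
<- 708
-> load(x='18')
<- 18
-> scale(x='-20')
<- -360
-> peek()
<- -360


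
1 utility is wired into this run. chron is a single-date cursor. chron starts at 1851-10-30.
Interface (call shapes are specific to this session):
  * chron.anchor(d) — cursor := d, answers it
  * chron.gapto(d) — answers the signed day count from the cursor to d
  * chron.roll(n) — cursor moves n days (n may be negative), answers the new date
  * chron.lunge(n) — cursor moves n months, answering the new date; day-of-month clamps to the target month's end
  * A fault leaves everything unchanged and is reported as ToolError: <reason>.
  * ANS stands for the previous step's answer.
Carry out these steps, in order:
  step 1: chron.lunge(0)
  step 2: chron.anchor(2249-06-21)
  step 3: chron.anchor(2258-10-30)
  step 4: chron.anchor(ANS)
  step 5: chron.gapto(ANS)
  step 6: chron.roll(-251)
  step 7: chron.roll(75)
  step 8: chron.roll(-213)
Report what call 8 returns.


>>> chron.lunge 0
[out] 1851-10-30
>>> chron.anchor 2249-06-21
[out] 2249-06-21
>>> chron.anchor 2258-10-30
[out] 2258-10-30
>>> chron.anchor ANS
[out] 2258-10-30
>>> chron.gapto ANS
[out] 0
>>> chron.roll -251
[out] 2258-02-21
>>> chron.roll 75
[out] 2258-05-07
>>> chron.roll -213
[out] 2257-10-06

Answer: 2257-10-06


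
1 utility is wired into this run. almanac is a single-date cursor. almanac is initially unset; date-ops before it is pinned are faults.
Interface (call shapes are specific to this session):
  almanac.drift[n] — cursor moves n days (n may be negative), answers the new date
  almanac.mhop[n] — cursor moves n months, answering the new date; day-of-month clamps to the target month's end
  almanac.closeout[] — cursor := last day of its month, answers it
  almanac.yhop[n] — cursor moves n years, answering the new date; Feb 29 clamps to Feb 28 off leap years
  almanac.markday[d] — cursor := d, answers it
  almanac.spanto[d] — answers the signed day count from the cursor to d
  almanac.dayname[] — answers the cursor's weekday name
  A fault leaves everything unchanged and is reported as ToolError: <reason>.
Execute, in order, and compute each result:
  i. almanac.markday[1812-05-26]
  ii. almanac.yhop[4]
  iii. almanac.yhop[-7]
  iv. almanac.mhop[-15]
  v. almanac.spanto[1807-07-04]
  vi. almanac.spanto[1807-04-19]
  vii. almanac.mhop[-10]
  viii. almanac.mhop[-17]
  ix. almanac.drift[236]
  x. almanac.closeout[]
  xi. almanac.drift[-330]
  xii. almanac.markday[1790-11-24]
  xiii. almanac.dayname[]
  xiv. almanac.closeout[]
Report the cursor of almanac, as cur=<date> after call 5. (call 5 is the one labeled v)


Calling almanac.markday using d: 1812-05-26, → 1812-05-26.
Using almanac.yhop using n: 4, yielding 1816-05-26.
I use almanac.yhop using n: -7, and get 1809-05-26.
I call almanac.mhop using n: -15, — result: 1808-02-26.
Now I run almanac.spanto using d: 1807-07-04, and see -237.
Now I run almanac.spanto using d: 1807-04-19, and observe -313.
I invoke almanac.mhop using n: -10, yielding 1807-04-26.
I try almanac.mhop using n: -17, and see 1805-11-26.
Then almanac.drift using n: 236, which returns 1806-07-20.
I invoke almanac.closeout, giving 1806-07-31.
Next I call almanac.drift using n: -330: 1805-09-04.
Invoking almanac.markday using d: 1790-11-24, giving 1790-11-24.
I use almanac.dayname, and get Wednesday.
Then almanac.closeout, and see 1790-11-30.

Answer: cur=1808-02-26
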